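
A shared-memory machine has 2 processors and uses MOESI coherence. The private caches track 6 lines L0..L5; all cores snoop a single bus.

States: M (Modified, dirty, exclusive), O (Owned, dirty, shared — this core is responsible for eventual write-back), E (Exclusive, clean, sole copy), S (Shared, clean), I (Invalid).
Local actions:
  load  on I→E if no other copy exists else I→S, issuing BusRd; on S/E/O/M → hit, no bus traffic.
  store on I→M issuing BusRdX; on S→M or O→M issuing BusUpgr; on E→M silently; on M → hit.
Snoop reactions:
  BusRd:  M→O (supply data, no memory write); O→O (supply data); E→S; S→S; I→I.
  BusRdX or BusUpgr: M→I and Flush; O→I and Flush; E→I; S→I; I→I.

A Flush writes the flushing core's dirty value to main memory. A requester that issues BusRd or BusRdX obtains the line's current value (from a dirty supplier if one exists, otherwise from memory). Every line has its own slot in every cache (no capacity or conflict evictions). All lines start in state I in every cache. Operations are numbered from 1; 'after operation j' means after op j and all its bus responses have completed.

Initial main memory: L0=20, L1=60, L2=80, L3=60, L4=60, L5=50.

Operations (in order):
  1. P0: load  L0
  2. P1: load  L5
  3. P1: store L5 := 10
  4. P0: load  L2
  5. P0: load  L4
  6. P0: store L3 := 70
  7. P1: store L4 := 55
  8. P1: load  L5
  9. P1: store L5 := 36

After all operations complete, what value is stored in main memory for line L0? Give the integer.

memory[L0] = 20

[1] P0: load  L0 | P0:E(20), P1:I | bus: BusRd
[2] P1: load  L5 | P0:I, P1:E(50) | bus: BusRd
[3] P1: store L5 := 10 | P0:I, P1:M(10) | bus: none
[4] P0: load  L2 | P0:E(80), P1:I | bus: BusRd
[5] P0: load  L4 | P0:E(60), P1:I | bus: BusRd
[6] P0: store L3 := 70 | P0:M(70), P1:I | bus: BusRdX
[7] P1: store L4 := 55 | P0:I, P1:M(55) | bus: BusRdX
[8] P1: load  L5 | P0:I, P1:M(10) | bus: none
[9] P1: store L5 := 36 | P0:I, P1:M(36) | bus: none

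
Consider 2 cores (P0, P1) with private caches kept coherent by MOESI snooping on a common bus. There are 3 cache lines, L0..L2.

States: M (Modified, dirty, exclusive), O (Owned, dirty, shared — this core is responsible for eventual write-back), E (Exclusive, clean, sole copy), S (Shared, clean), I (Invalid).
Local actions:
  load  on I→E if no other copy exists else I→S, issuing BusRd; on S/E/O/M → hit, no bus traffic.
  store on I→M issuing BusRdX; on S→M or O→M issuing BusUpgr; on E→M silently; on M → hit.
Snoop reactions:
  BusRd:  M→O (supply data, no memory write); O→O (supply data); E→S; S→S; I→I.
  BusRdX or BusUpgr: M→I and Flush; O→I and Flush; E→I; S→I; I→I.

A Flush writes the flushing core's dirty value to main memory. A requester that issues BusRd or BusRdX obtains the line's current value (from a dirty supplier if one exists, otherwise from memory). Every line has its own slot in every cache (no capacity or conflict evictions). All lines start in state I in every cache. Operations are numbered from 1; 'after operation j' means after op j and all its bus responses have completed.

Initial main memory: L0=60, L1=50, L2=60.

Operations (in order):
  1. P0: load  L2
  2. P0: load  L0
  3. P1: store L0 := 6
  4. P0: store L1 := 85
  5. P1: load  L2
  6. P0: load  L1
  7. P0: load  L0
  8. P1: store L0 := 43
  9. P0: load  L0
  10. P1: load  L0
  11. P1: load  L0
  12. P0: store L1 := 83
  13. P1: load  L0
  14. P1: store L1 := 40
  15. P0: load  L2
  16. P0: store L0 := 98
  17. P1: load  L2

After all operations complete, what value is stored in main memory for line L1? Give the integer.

1. P0: load  L2  bus=[BusRd]  L2: P0=E P1=I  mem[L2]=60
2. P0: load  L0  bus=[BusRd]  L0: P0=E P1=I  mem[L0]=60
3. P1: store L0 := 6  bus=[BusRdX]  L0: P0=I P1=M  mem[L0]=60
4. P0: store L1 := 85  bus=[BusRdX]  L1: P0=M P1=I  mem[L1]=50
5. P1: load  L2  bus=[BusRd]  L2: P0=S P1=S  mem[L2]=60
6. P0: load  L1  bus=[-]  L1: P0=M P1=I  mem[L1]=50
7. P0: load  L0  bus=[BusRd]  L0: P0=S P1=O  mem[L0]=60
8. P1: store L0 := 43  bus=[BusUpgr]  L0: P0=I P1=M  mem[L0]=60
9. P0: load  L0  bus=[BusRd]  L0: P0=S P1=O  mem[L0]=60
10. P1: load  L0  bus=[-]  L0: P0=S P1=O  mem[L0]=60
11. P1: load  L0  bus=[-]  L0: P0=S P1=O  mem[L0]=60
12. P0: store L1 := 83  bus=[-]  L1: P0=M P1=I  mem[L1]=50
13. P1: load  L0  bus=[-]  L0: P0=S P1=O  mem[L0]=60
14. P1: store L1 := 40  bus=[BusRdX,Flush]  L1: P0=I P1=M  mem[L1]=83
15. P0: load  L2  bus=[-]  L2: P0=S P1=S  mem[L2]=60
16. P0: store L0 := 98  bus=[BusUpgr,Flush]  L0: P0=M P1=I  mem[L0]=43
17. P1: load  L2  bus=[-]  L2: P0=S P1=S  mem[L2]=60

memory[L1] = 83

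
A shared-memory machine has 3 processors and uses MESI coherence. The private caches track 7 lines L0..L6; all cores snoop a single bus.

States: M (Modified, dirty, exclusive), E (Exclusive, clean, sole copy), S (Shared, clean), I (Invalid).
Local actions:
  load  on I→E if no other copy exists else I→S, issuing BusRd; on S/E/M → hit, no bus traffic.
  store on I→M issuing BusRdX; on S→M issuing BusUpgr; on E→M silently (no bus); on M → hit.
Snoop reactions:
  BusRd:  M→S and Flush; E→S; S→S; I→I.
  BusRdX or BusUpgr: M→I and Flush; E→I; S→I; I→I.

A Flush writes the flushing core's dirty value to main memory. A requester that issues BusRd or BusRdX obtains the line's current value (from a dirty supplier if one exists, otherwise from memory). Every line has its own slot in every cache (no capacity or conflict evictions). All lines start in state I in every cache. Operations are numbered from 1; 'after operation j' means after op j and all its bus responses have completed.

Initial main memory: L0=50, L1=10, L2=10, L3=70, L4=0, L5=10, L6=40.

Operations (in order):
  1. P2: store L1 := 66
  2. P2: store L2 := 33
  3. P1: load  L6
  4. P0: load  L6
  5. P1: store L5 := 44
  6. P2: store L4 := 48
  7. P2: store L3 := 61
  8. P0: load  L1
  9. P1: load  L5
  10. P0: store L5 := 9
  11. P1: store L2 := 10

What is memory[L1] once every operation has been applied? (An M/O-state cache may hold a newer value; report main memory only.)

memory[L1] = 66

1. P2: store L1 := 66  bus=[BusRdX]  L1: P0=I P1=I P2=M  mem[L1]=10
2. P2: store L2 := 33  bus=[BusRdX]  L2: P0=I P1=I P2=M  mem[L2]=10
3. P1: load  L6  bus=[BusRd]  L6: P0=I P1=E P2=I  mem[L6]=40
4. P0: load  L6  bus=[BusRd]  L6: P0=S P1=S P2=I  mem[L6]=40
5. P1: store L5 := 44  bus=[BusRdX]  L5: P0=I P1=M P2=I  mem[L5]=10
6. P2: store L4 := 48  bus=[BusRdX]  L4: P0=I P1=I P2=M  mem[L4]=0
7. P2: store L3 := 61  bus=[BusRdX]  L3: P0=I P1=I P2=M  mem[L3]=70
8. P0: load  L1  bus=[BusRd,Flush]  L1: P0=S P1=I P2=S  mem[L1]=66
9. P1: load  L5  bus=[-]  L5: P0=I P1=M P2=I  mem[L5]=10
10. P0: store L5 := 9  bus=[BusRdX,Flush]  L5: P0=M P1=I P2=I  mem[L5]=44
11. P1: store L2 := 10  bus=[BusRdX,Flush]  L2: P0=I P1=M P2=I  mem[L2]=33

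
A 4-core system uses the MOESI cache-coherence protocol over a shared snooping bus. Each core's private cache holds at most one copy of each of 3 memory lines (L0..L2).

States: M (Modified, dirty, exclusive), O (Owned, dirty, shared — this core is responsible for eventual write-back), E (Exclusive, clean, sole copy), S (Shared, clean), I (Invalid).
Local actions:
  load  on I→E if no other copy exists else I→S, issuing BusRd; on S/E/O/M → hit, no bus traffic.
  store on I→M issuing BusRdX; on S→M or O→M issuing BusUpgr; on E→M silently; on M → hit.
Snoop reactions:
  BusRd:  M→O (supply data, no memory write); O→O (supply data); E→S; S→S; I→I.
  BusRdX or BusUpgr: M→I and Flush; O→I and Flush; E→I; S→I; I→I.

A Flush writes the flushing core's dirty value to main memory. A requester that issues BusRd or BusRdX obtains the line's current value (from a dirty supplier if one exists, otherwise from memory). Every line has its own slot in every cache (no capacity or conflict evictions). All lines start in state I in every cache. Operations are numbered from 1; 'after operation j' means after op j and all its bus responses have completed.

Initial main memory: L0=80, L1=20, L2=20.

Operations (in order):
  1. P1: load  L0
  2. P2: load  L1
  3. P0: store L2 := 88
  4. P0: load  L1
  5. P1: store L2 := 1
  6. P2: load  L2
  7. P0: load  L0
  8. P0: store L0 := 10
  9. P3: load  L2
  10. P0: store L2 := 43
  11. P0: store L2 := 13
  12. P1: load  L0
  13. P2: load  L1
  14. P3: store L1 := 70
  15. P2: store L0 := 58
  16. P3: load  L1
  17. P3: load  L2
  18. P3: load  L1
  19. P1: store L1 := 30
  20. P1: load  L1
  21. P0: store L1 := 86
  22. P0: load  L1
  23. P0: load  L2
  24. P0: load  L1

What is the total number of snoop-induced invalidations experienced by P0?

invalidations = 3

step 1: P1: load  L0  ⟶  IEII  (L0)  txn=BusRd  M[L0]=80
step 2: P2: load  L1  ⟶  IIEI  (L1)  txn=BusRd  M[L1]=20
step 3: P0: store L2 := 88  ⟶  MIII  (L2)  txn=BusRdX  M[L2]=20
step 4: P0: load  L1  ⟶  SISI  (L1)  txn=BusRd  M[L1]=20
step 5: P1: store L2 := 1  ⟶  IMII  (L2)  txn=BusRdX+Flush  M[L2]=88
step 6: P2: load  L2  ⟶  IOSI  (L2)  txn=BusRd  M[L2]=88
step 7: P0: load  L0  ⟶  SSII  (L0)  txn=BusRd  M[L0]=80
step 8: P0: store L0 := 10  ⟶  MIII  (L0)  txn=BusUpgr  M[L0]=80
step 9: P3: load  L2  ⟶  IOSS  (L2)  txn=BusRd  M[L2]=88
step 10: P0: store L2 := 43  ⟶  MIII  (L2)  txn=BusRdX+Flush  M[L2]=1
step 11: P0: store L2 := 13  ⟶  MIII  (L2)  txn=∅  M[L2]=1
step 12: P1: load  L0  ⟶  OSII  (L0)  txn=BusRd  M[L0]=80
step 13: P2: load  L1  ⟶  SISI  (L1)  txn=∅  M[L1]=20
step 14: P3: store L1 := 70  ⟶  IIIM  (L1)  txn=BusRdX  M[L1]=20
step 15: P2: store L0 := 58  ⟶  IIMI  (L0)  txn=BusRdX+Flush  M[L0]=10
step 16: P3: load  L1  ⟶  IIIM  (L1)  txn=∅  M[L1]=20
step 17: P3: load  L2  ⟶  OIIS  (L2)  txn=BusRd  M[L2]=1
step 18: P3: load  L1  ⟶  IIIM  (L1)  txn=∅  M[L1]=20
step 19: P1: store L1 := 30  ⟶  IMII  (L1)  txn=BusRdX+Flush  M[L1]=70
step 20: P1: load  L1  ⟶  IMII  (L1)  txn=∅  M[L1]=70
step 21: P0: store L1 := 86  ⟶  MIII  (L1)  txn=BusRdX+Flush  M[L1]=30
step 22: P0: load  L1  ⟶  MIII  (L1)  txn=∅  M[L1]=30
step 23: P0: load  L2  ⟶  OIIS  (L2)  txn=∅  M[L2]=1
step 24: P0: load  L1  ⟶  MIII  (L1)  txn=∅  M[L1]=30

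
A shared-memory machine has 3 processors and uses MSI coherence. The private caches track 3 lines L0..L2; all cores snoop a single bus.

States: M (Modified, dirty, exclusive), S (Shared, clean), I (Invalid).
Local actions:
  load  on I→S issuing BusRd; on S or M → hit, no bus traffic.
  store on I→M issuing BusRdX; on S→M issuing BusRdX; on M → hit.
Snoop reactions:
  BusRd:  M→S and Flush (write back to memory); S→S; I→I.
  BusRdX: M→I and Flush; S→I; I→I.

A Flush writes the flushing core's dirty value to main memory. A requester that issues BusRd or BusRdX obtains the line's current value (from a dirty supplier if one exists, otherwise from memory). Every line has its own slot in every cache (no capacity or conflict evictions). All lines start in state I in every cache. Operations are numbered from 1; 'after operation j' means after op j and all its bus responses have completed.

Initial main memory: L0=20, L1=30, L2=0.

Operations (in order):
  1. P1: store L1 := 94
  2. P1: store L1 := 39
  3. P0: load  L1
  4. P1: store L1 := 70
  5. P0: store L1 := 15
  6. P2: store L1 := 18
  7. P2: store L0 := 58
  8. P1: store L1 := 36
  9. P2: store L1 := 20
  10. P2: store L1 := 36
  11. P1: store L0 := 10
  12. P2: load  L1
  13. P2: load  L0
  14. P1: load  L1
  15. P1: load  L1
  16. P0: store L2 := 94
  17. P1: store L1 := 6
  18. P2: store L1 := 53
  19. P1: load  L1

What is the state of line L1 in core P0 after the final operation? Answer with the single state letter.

step 1: P1: store L1 := 94  ⟶  IMI  (L1)  txn=BusRdX  M[L1]=30
step 2: P1: store L1 := 39  ⟶  IMI  (L1)  txn=∅  M[L1]=30
step 3: P0: load  L1  ⟶  SSI  (L1)  txn=BusRd+Flush  M[L1]=39
step 4: P1: store L1 := 70  ⟶  IMI  (L1)  txn=BusRdX  M[L1]=39
step 5: P0: store L1 := 15  ⟶  MII  (L1)  txn=BusRdX+Flush  M[L1]=70
step 6: P2: store L1 := 18  ⟶  IIM  (L1)  txn=BusRdX+Flush  M[L1]=15
step 7: P2: store L0 := 58  ⟶  IIM  (L0)  txn=BusRdX  M[L0]=20
step 8: P1: store L1 := 36  ⟶  IMI  (L1)  txn=BusRdX+Flush  M[L1]=18
step 9: P2: store L1 := 20  ⟶  IIM  (L1)  txn=BusRdX+Flush  M[L1]=36
step 10: P2: store L1 := 36  ⟶  IIM  (L1)  txn=∅  M[L1]=36
step 11: P1: store L0 := 10  ⟶  IMI  (L0)  txn=BusRdX+Flush  M[L0]=58
step 12: P2: load  L1  ⟶  IIM  (L1)  txn=∅  M[L1]=36
step 13: P2: load  L0  ⟶  ISS  (L0)  txn=BusRd+Flush  M[L0]=10
step 14: P1: load  L1  ⟶  ISS  (L1)  txn=BusRd+Flush  M[L1]=36
step 15: P1: load  L1  ⟶  ISS  (L1)  txn=∅  M[L1]=36
step 16: P0: store L2 := 94  ⟶  MII  (L2)  txn=BusRdX  M[L2]=0
step 17: P1: store L1 := 6  ⟶  IMI  (L1)  txn=BusRdX  M[L1]=36
step 18: P2: store L1 := 53  ⟶  IIM  (L1)  txn=BusRdX+Flush  M[L1]=6
step 19: P1: load  L1  ⟶  ISS  (L1)  txn=BusRd+Flush  M[L1]=53

state = I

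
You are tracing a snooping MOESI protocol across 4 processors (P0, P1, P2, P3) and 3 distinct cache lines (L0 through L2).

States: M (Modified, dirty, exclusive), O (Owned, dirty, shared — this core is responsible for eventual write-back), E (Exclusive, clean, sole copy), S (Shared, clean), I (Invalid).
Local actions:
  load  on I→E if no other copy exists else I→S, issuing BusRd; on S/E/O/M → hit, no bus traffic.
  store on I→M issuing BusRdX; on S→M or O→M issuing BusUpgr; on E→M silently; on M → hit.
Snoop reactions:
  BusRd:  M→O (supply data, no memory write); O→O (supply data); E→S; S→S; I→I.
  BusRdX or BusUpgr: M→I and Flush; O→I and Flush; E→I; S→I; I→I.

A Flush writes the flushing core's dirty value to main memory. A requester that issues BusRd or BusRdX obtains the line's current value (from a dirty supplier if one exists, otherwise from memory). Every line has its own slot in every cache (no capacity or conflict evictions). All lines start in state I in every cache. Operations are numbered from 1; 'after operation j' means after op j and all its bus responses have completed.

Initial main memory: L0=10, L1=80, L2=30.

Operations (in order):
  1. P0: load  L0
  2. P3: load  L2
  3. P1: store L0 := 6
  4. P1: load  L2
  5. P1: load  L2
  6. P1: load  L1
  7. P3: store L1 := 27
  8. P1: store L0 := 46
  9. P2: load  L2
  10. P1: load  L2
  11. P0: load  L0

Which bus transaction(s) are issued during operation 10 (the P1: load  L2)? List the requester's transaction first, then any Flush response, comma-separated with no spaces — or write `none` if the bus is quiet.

bus = none

  op1 P0: load  L0 → E/I/I/I on L0; bus BusRd; mem=10
  op2 P3: load  L2 → I/I/I/E on L2; bus BusRd; mem=30
  op3 P1: store L0 := 6 → I/M/I/I on L0; bus BusRdX; mem=10
  op4 P1: load  L2 → I/S/I/S on L2; bus BusRd; mem=30
  op5 P1: load  L2 → I/S/I/S on L2; bus (none); mem=30
  op6 P1: load  L1 → I/E/I/I on L1; bus BusRd; mem=80
  op7 P3: store L1 := 27 → I/I/I/M on L1; bus BusRdX; mem=80
  op8 P1: store L0 := 46 → I/M/I/I on L0; bus (none); mem=10
  op9 P2: load  L2 → I/S/S/S on L2; bus BusRd; mem=30
  op10 P1: load  L2 → I/S/S/S on L2; bus (none); mem=30
  op11 P0: load  L0 → S/O/I/I on L0; bus BusRd; mem=10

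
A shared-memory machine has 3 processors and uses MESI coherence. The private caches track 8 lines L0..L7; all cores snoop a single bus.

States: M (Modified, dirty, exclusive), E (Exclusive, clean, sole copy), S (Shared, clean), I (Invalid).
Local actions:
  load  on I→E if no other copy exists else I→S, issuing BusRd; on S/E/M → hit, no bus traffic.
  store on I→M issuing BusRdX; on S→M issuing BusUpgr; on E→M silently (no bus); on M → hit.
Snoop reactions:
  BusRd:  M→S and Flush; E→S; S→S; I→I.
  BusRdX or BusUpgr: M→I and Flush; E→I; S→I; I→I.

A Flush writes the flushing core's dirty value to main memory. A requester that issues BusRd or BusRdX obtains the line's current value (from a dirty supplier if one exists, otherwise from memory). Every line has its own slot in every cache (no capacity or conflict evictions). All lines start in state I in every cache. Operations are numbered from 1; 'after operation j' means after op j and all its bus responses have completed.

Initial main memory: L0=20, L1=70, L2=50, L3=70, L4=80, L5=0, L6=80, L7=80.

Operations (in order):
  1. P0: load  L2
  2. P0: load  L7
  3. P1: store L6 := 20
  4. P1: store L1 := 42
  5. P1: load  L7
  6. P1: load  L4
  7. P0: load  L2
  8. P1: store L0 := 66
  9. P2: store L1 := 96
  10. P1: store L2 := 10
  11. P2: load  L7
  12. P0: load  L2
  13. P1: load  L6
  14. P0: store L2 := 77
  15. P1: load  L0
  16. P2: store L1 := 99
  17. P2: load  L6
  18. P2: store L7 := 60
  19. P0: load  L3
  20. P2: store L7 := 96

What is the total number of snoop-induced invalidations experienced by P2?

1. P0: load  L2  bus=[BusRd]  L2: P0=E P1=I P2=I  mem[L2]=50
2. P0: load  L7  bus=[BusRd]  L7: P0=E P1=I P2=I  mem[L7]=80
3. P1: store L6 := 20  bus=[BusRdX]  L6: P0=I P1=M P2=I  mem[L6]=80
4. P1: store L1 := 42  bus=[BusRdX]  L1: P0=I P1=M P2=I  mem[L1]=70
5. P1: load  L7  bus=[BusRd]  L7: P0=S P1=S P2=I  mem[L7]=80
6. P1: load  L4  bus=[BusRd]  L4: P0=I P1=E P2=I  mem[L4]=80
7. P0: load  L2  bus=[-]  L2: P0=E P1=I P2=I  mem[L2]=50
8. P1: store L0 := 66  bus=[BusRdX]  L0: P0=I P1=M P2=I  mem[L0]=20
9. P2: store L1 := 96  bus=[BusRdX,Flush]  L1: P0=I P1=I P2=M  mem[L1]=42
10. P1: store L2 := 10  bus=[BusRdX]  L2: P0=I P1=M P2=I  mem[L2]=50
11. P2: load  L7  bus=[BusRd]  L7: P0=S P1=S P2=S  mem[L7]=80
12. P0: load  L2  bus=[BusRd,Flush]  L2: P0=S P1=S P2=I  mem[L2]=10
13. P1: load  L6  bus=[-]  L6: P0=I P1=M P2=I  mem[L6]=80
14. P0: store L2 := 77  bus=[BusUpgr]  L2: P0=M P1=I P2=I  mem[L2]=10
15. P1: load  L0  bus=[-]  L0: P0=I P1=M P2=I  mem[L0]=20
16. P2: store L1 := 99  bus=[-]  L1: P0=I P1=I P2=M  mem[L1]=42
17. P2: load  L6  bus=[BusRd,Flush]  L6: P0=I P1=S P2=S  mem[L6]=20
18. P2: store L7 := 60  bus=[BusUpgr]  L7: P0=I P1=I P2=M  mem[L7]=80
19. P0: load  L3  bus=[BusRd]  L3: P0=E P1=I P2=I  mem[L3]=70
20. P2: store L7 := 96  bus=[-]  L7: P0=I P1=I P2=M  mem[L7]=80

invalidations = 0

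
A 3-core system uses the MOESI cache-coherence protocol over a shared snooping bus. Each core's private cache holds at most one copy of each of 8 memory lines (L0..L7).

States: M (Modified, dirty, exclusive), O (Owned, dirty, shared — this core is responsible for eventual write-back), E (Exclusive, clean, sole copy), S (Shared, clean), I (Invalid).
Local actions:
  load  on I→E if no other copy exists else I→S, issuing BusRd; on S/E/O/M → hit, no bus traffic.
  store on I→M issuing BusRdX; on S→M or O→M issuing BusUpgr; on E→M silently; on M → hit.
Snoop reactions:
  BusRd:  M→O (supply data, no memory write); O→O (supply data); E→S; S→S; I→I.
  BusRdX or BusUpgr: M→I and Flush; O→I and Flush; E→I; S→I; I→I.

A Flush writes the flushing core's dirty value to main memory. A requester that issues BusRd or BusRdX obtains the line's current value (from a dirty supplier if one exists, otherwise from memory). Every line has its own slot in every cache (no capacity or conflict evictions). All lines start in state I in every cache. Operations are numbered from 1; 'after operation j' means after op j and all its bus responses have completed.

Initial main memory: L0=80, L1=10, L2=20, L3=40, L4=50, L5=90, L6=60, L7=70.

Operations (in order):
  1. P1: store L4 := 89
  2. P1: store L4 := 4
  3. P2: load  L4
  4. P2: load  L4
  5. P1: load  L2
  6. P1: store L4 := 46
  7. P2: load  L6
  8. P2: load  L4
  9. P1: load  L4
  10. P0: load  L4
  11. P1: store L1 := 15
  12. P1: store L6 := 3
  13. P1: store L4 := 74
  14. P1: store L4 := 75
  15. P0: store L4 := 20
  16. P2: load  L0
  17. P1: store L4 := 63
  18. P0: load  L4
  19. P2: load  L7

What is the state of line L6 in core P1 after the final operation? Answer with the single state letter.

  op1 P1: store L4 := 89 → I/M/I on L4; bus BusRdX; mem=50
  op2 P1: store L4 := 4 → I/M/I on L4; bus (none); mem=50
  op3 P2: load  L4 → I/O/S on L4; bus BusRd; mem=50
  op4 P2: load  L4 → I/O/S on L4; bus (none); mem=50
  op5 P1: load  L2 → I/E/I on L2; bus BusRd; mem=20
  op6 P1: store L4 := 46 → I/M/I on L4; bus BusUpgr; mem=50
  op7 P2: load  L6 → I/I/E on L6; bus BusRd; mem=60
  op8 P2: load  L4 → I/O/S on L4; bus BusRd; mem=50
  op9 P1: load  L4 → I/O/S on L4; bus (none); mem=50
  op10 P0: load  L4 → S/O/S on L4; bus BusRd; mem=50
  op11 P1: store L1 := 15 → I/M/I on L1; bus BusRdX; mem=10
  op12 P1: store L6 := 3 → I/M/I on L6; bus BusRdX; mem=60
  op13 P1: store L4 := 74 → I/M/I on L4; bus BusUpgr; mem=50
  op14 P1: store L4 := 75 → I/M/I on L4; bus (none); mem=50
  op15 P0: store L4 := 20 → M/I/I on L4; bus BusRdX Flush; mem=75
  op16 P2: load  L0 → I/I/E on L0; bus BusRd; mem=80
  op17 P1: store L4 := 63 → I/M/I on L4; bus BusRdX Flush; mem=20
  op18 P0: load  L4 → S/O/I on L4; bus BusRd; mem=20
  op19 P2: load  L7 → I/I/E on L7; bus BusRd; mem=70

state = M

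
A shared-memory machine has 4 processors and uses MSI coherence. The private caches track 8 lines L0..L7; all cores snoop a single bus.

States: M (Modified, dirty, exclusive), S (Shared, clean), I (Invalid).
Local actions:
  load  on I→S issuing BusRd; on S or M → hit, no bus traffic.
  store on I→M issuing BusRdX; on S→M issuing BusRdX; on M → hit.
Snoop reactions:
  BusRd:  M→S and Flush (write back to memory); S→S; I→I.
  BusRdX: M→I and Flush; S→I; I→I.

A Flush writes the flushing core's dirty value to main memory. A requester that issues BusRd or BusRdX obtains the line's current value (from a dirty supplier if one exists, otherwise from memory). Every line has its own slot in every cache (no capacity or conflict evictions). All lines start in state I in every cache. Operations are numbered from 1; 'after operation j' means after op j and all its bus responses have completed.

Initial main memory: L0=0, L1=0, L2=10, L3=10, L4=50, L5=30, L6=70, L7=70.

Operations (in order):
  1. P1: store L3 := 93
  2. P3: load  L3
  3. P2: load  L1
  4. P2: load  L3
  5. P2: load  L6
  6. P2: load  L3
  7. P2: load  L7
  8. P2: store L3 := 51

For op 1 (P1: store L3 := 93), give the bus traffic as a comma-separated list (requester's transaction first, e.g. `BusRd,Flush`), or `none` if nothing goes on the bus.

bus = BusRdX

  op1 P1: store L3 := 93 → I/M/I/I on L3; bus BusRdX; mem=10
  op2 P3: load  L3 → I/S/I/S on L3; bus BusRd Flush; mem=93
  op3 P2: load  L1 → I/I/S/I on L1; bus BusRd; mem=0
  op4 P2: load  L3 → I/S/S/S on L3; bus BusRd; mem=93
  op5 P2: load  L6 → I/I/S/I on L6; bus BusRd; mem=70
  op6 P2: load  L3 → I/S/S/S on L3; bus (none); mem=93
  op7 P2: load  L7 → I/I/S/I on L7; bus BusRd; mem=70
  op8 P2: store L3 := 51 → I/I/M/I on L3; bus BusRdX; mem=93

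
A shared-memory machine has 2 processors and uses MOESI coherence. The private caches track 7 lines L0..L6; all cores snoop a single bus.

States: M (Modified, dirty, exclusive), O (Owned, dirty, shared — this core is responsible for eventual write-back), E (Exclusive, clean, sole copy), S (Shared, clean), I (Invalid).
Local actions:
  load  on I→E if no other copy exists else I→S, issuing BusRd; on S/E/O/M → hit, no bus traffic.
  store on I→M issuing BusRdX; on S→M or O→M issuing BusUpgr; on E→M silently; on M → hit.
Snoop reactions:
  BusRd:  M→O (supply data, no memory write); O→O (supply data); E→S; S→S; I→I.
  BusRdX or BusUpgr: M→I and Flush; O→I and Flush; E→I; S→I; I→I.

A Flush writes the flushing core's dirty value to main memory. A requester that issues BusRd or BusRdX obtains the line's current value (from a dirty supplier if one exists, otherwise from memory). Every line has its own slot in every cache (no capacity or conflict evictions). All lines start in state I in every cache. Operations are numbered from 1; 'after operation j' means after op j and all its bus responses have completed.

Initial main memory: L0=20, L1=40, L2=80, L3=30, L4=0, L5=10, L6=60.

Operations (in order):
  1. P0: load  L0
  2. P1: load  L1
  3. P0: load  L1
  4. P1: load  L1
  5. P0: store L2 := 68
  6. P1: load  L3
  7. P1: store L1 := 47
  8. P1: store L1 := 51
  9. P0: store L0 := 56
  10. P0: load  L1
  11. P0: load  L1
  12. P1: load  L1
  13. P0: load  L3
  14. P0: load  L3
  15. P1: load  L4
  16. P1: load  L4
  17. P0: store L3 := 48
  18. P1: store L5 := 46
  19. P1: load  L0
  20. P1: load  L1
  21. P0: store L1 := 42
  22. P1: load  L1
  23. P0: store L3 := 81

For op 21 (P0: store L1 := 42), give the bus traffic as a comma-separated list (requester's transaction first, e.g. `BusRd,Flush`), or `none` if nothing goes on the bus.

step 1: P0: load  L0  ⟶  EI  (L0)  txn=BusRd  M[L0]=20
step 2: P1: load  L1  ⟶  IE  (L1)  txn=BusRd  M[L1]=40
step 3: P0: load  L1  ⟶  SS  (L1)  txn=BusRd  M[L1]=40
step 4: P1: load  L1  ⟶  SS  (L1)  txn=∅  M[L1]=40
step 5: P0: store L2 := 68  ⟶  MI  (L2)  txn=BusRdX  M[L2]=80
step 6: P1: load  L3  ⟶  IE  (L3)  txn=BusRd  M[L3]=30
step 7: P1: store L1 := 47  ⟶  IM  (L1)  txn=BusUpgr  M[L1]=40
step 8: P1: store L1 := 51  ⟶  IM  (L1)  txn=∅  M[L1]=40
step 9: P0: store L0 := 56  ⟶  MI  (L0)  txn=∅  M[L0]=20
step 10: P0: load  L1  ⟶  SO  (L1)  txn=BusRd  M[L1]=40
step 11: P0: load  L1  ⟶  SO  (L1)  txn=∅  M[L1]=40
step 12: P1: load  L1  ⟶  SO  (L1)  txn=∅  M[L1]=40
step 13: P0: load  L3  ⟶  SS  (L3)  txn=BusRd  M[L3]=30
step 14: P0: load  L3  ⟶  SS  (L3)  txn=∅  M[L3]=30
step 15: P1: load  L4  ⟶  IE  (L4)  txn=BusRd  M[L4]=0
step 16: P1: load  L4  ⟶  IE  (L4)  txn=∅  M[L4]=0
step 17: P0: store L3 := 48  ⟶  MI  (L3)  txn=BusUpgr  M[L3]=30
step 18: P1: store L5 := 46  ⟶  IM  (L5)  txn=BusRdX  M[L5]=10
step 19: P1: load  L0  ⟶  OS  (L0)  txn=BusRd  M[L0]=20
step 20: P1: load  L1  ⟶  SO  (L1)  txn=∅  M[L1]=40
step 21: P0: store L1 := 42  ⟶  MI  (L1)  txn=BusUpgr+Flush  M[L1]=51
step 22: P1: load  L1  ⟶  OS  (L1)  txn=BusRd  M[L1]=51
step 23: P0: store L3 := 81  ⟶  MI  (L3)  txn=∅  M[L3]=30

bus = BusUpgr,Flush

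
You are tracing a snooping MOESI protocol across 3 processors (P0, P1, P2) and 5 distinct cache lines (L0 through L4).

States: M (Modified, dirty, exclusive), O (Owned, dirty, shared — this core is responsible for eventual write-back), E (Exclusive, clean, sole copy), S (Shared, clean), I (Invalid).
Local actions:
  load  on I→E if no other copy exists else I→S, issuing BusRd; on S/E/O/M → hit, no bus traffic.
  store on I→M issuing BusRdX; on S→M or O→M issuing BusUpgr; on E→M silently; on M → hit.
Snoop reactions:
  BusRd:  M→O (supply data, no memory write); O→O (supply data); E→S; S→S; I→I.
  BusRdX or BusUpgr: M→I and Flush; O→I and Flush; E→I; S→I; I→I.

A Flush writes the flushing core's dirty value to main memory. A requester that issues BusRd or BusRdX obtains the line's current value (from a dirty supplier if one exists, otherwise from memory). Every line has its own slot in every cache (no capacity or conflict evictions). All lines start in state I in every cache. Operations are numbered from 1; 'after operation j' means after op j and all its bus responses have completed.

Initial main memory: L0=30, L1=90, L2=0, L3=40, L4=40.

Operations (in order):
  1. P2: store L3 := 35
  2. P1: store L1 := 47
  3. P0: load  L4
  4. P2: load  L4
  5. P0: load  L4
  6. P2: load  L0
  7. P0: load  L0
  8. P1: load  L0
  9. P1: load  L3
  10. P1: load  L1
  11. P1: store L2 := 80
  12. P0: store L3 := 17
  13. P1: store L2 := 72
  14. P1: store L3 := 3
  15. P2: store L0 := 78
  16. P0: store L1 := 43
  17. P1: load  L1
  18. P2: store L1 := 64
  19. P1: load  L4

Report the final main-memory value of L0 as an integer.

[1] P2: store L3 := 35 | P0:I, P1:I, P2:M(35) | bus: BusRdX
[2] P1: store L1 := 47 | P0:I, P1:M(47), P2:I | bus: BusRdX
[3] P0: load  L4 | P0:E(40), P1:I, P2:I | bus: BusRd
[4] P2: load  L4 | P0:S(40), P1:I, P2:S(40) | bus: BusRd
[5] P0: load  L4 | P0:S(40), P1:I, P2:S(40) | bus: none
[6] P2: load  L0 | P0:I, P1:I, P2:E(30) | bus: BusRd
[7] P0: load  L0 | P0:S(30), P1:I, P2:S(30) | bus: BusRd
[8] P1: load  L0 | P0:S(30), P1:S(30), P2:S(30) | bus: BusRd
[9] P1: load  L3 | P0:I, P1:S(35), P2:O(35) | bus: BusRd
[10] P1: load  L1 | P0:I, P1:M(47), P2:I | bus: none
[11] P1: store L2 := 80 | P0:I, P1:M(80), P2:I | bus: BusRdX
[12] P0: store L3 := 17 | P0:M(17), P1:I, P2:I | bus: BusRdX,Flush
[13] P1: store L2 := 72 | P0:I, P1:M(72), P2:I | bus: none
[14] P1: store L3 := 3 | P0:I, P1:M(3), P2:I | bus: BusRdX,Flush
[15] P2: store L0 := 78 | P0:I, P1:I, P2:M(78) | bus: BusUpgr
[16] P0: store L1 := 43 | P0:M(43), P1:I, P2:I | bus: BusRdX,Flush
[17] P1: load  L1 | P0:O(43), P1:S(43), P2:I | bus: BusRd
[18] P2: store L1 := 64 | P0:I, P1:I, P2:M(64) | bus: BusRdX,Flush
[19] P1: load  L4 | P0:S(40), P1:S(40), P2:S(40) | bus: BusRd

memory[L0] = 30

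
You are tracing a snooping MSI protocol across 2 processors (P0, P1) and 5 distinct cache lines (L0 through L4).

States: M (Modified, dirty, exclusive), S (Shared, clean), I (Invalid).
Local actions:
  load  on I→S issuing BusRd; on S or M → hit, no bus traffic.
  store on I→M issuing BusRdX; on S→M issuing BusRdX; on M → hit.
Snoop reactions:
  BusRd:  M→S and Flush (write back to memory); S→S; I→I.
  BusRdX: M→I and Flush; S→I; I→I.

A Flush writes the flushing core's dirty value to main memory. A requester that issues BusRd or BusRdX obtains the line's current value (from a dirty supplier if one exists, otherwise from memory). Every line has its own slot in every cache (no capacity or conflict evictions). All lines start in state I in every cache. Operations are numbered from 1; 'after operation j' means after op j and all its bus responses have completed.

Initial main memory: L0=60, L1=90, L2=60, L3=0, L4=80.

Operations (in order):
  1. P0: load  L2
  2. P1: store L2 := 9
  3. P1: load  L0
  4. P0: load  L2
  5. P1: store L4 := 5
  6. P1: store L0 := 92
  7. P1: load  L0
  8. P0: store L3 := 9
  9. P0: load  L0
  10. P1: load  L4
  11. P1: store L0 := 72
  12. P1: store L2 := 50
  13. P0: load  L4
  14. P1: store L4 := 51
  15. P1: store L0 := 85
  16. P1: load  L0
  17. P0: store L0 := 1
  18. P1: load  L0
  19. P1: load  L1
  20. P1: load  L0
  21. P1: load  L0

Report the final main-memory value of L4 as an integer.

[1] P0: load  L2 | P0:S(60), P1:I | bus: BusRd
[2] P1: store L2 := 9 | P0:I, P1:M(9) | bus: BusRdX
[3] P1: load  L0 | P0:I, P1:S(60) | bus: BusRd
[4] P0: load  L2 | P0:S(9), P1:S(9) | bus: BusRd,Flush
[5] P1: store L4 := 5 | P0:I, P1:M(5) | bus: BusRdX
[6] P1: store L0 := 92 | P0:I, P1:M(92) | bus: BusRdX
[7] P1: load  L0 | P0:I, P1:M(92) | bus: none
[8] P0: store L3 := 9 | P0:M(9), P1:I | bus: BusRdX
[9] P0: load  L0 | P0:S(92), P1:S(92) | bus: BusRd,Flush
[10] P1: load  L4 | P0:I, P1:M(5) | bus: none
[11] P1: store L0 := 72 | P0:I, P1:M(72) | bus: BusRdX
[12] P1: store L2 := 50 | P0:I, P1:M(50) | bus: BusRdX
[13] P0: load  L4 | P0:S(5), P1:S(5) | bus: BusRd,Flush
[14] P1: store L4 := 51 | P0:I, P1:M(51) | bus: BusRdX
[15] P1: store L0 := 85 | P0:I, P1:M(85) | bus: none
[16] P1: load  L0 | P0:I, P1:M(85) | bus: none
[17] P0: store L0 := 1 | P0:M(1), P1:I | bus: BusRdX,Flush
[18] P1: load  L0 | P0:S(1), P1:S(1) | bus: BusRd,Flush
[19] P1: load  L1 | P0:I, P1:S(90) | bus: BusRd
[20] P1: load  L0 | P0:S(1), P1:S(1) | bus: none
[21] P1: load  L0 | P0:S(1), P1:S(1) | bus: none

memory[L4] = 5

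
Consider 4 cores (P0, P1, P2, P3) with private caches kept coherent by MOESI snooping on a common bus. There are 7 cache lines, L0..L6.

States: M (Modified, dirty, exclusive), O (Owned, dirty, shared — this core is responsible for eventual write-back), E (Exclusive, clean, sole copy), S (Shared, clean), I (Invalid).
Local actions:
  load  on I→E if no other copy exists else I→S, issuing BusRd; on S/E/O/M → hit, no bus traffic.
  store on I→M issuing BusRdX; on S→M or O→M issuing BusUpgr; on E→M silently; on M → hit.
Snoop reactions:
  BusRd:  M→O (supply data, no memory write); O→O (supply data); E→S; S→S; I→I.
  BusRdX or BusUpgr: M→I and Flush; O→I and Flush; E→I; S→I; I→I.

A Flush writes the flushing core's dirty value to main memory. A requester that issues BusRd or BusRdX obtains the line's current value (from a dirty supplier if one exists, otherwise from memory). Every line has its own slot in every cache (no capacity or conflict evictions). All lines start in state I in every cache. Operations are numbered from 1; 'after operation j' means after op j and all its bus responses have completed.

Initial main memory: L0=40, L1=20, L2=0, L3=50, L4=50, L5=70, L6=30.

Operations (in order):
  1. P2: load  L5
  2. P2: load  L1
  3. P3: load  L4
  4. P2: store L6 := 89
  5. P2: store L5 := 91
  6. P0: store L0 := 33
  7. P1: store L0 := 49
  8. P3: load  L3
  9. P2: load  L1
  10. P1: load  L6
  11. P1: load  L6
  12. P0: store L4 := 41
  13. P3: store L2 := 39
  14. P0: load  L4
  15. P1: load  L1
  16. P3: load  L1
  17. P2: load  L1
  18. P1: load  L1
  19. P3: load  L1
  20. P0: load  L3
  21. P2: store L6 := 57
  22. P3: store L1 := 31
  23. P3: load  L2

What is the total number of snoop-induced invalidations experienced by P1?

invalidations = 2

  op1 P2: load  L5 → I/I/E/I on L5; bus BusRd; mem=70
  op2 P2: load  L1 → I/I/E/I on L1; bus BusRd; mem=20
  op3 P3: load  L4 → I/I/I/E on L4; bus BusRd; mem=50
  op4 P2: store L6 := 89 → I/I/M/I on L6; bus BusRdX; mem=30
  op5 P2: store L5 := 91 → I/I/M/I on L5; bus (none); mem=70
  op6 P0: store L0 := 33 → M/I/I/I on L0; bus BusRdX; mem=40
  op7 P1: store L0 := 49 → I/M/I/I on L0; bus BusRdX Flush; mem=33
  op8 P3: load  L3 → I/I/I/E on L3; bus BusRd; mem=50
  op9 P2: load  L1 → I/I/E/I on L1; bus (none); mem=20
  op10 P1: load  L6 → I/S/O/I on L6; bus BusRd; mem=30
  op11 P1: load  L6 → I/S/O/I on L6; bus (none); mem=30
  op12 P0: store L4 := 41 → M/I/I/I on L4; bus BusRdX; mem=50
  op13 P3: store L2 := 39 → I/I/I/M on L2; bus BusRdX; mem=0
  op14 P0: load  L4 → M/I/I/I on L4; bus (none); mem=50
  op15 P1: load  L1 → I/S/S/I on L1; bus BusRd; mem=20
  op16 P3: load  L1 → I/S/S/S on L1; bus BusRd; mem=20
  op17 P2: load  L1 → I/S/S/S on L1; bus (none); mem=20
  op18 P1: load  L1 → I/S/S/S on L1; bus (none); mem=20
  op19 P3: load  L1 → I/S/S/S on L1; bus (none); mem=20
  op20 P0: load  L3 → S/I/I/S on L3; bus BusRd; mem=50
  op21 P2: store L6 := 57 → I/I/M/I on L6; bus BusUpgr; mem=30
  op22 P3: store L1 := 31 → I/I/I/M on L1; bus BusUpgr; mem=20
  op23 P3: load  L2 → I/I/I/M on L2; bus (none); mem=0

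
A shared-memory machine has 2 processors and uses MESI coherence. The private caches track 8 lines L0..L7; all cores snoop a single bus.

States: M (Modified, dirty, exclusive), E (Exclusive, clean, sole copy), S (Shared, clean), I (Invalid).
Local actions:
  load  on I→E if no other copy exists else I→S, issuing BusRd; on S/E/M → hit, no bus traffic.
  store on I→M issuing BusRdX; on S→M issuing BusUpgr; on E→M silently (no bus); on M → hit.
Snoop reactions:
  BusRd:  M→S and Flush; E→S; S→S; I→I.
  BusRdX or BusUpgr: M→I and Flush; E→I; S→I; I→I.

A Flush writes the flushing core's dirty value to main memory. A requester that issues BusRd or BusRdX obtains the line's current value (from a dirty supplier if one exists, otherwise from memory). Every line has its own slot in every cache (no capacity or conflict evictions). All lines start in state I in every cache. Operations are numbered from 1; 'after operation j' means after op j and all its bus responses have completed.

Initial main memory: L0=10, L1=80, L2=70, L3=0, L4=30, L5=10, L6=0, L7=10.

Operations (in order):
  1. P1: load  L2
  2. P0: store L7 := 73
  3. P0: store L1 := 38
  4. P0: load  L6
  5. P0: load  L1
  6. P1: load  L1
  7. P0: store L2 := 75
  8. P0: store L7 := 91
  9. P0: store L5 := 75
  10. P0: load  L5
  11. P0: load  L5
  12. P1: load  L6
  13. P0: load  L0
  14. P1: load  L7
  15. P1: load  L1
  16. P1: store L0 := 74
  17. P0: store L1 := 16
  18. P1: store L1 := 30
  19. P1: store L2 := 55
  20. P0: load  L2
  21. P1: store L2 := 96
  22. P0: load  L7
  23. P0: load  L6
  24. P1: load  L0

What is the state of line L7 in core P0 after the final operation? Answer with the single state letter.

state = S

[1] P1: load  L2 | P0:I, P1:E(70) | bus: BusRd
[2] P0: store L7 := 73 | P0:M(73), P1:I | bus: BusRdX
[3] P0: store L1 := 38 | P0:M(38), P1:I | bus: BusRdX
[4] P0: load  L6 | P0:E(0), P1:I | bus: BusRd
[5] P0: load  L1 | P0:M(38), P1:I | bus: none
[6] P1: load  L1 | P0:S(38), P1:S(38) | bus: BusRd,Flush
[7] P0: store L2 := 75 | P0:M(75), P1:I | bus: BusRdX
[8] P0: store L7 := 91 | P0:M(91), P1:I | bus: none
[9] P0: store L5 := 75 | P0:M(75), P1:I | bus: BusRdX
[10] P0: load  L5 | P0:M(75), P1:I | bus: none
[11] P0: load  L5 | P0:M(75), P1:I | bus: none
[12] P1: load  L6 | P0:S(0), P1:S(0) | bus: BusRd
[13] P0: load  L0 | P0:E(10), P1:I | bus: BusRd
[14] P1: load  L7 | P0:S(91), P1:S(91) | bus: BusRd,Flush
[15] P1: load  L1 | P0:S(38), P1:S(38) | bus: none
[16] P1: store L0 := 74 | P0:I, P1:M(74) | bus: BusRdX
[17] P0: store L1 := 16 | P0:M(16), P1:I | bus: BusUpgr
[18] P1: store L1 := 30 | P0:I, P1:M(30) | bus: BusRdX,Flush
[19] P1: store L2 := 55 | P0:I, P1:M(55) | bus: BusRdX,Flush
[20] P0: load  L2 | P0:S(55), P1:S(55) | bus: BusRd,Flush
[21] P1: store L2 := 96 | P0:I, P1:M(96) | bus: BusUpgr
[22] P0: load  L7 | P0:S(91), P1:S(91) | bus: none
[23] P0: load  L6 | P0:S(0), P1:S(0) | bus: none
[24] P1: load  L0 | P0:I, P1:M(74) | bus: none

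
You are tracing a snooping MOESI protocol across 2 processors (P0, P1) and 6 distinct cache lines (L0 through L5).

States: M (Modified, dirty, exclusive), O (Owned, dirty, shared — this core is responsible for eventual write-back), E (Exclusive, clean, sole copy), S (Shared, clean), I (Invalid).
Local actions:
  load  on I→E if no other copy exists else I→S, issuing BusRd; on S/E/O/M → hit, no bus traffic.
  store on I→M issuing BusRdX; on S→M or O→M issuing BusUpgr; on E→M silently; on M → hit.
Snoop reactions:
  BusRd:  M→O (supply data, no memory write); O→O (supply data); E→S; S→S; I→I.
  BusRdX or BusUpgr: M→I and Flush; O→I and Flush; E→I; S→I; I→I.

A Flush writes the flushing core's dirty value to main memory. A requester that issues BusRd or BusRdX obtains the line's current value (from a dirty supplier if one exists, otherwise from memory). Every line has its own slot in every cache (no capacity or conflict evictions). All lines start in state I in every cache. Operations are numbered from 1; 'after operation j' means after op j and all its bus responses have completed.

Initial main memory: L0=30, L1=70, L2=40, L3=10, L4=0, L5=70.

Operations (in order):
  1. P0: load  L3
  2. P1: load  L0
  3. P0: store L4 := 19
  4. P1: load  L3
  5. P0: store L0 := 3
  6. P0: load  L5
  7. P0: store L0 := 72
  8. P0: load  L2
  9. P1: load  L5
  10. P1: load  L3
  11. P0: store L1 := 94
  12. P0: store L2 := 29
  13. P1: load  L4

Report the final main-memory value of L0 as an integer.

[1] P0: load  L3 | P0:E(10), P1:I | bus: BusRd
[2] P1: load  L0 | P0:I, P1:E(30) | bus: BusRd
[3] P0: store L4 := 19 | P0:M(19), P1:I | bus: BusRdX
[4] P1: load  L3 | P0:S(10), P1:S(10) | bus: BusRd
[5] P0: store L0 := 3 | P0:M(3), P1:I | bus: BusRdX
[6] P0: load  L5 | P0:E(70), P1:I | bus: BusRd
[7] P0: store L0 := 72 | P0:M(72), P1:I | bus: none
[8] P0: load  L2 | P0:E(40), P1:I | bus: BusRd
[9] P1: load  L5 | P0:S(70), P1:S(70) | bus: BusRd
[10] P1: load  L3 | P0:S(10), P1:S(10) | bus: none
[11] P0: store L1 := 94 | P0:M(94), P1:I | bus: BusRdX
[12] P0: store L2 := 29 | P0:M(29), P1:I | bus: none
[13] P1: load  L4 | P0:O(19), P1:S(19) | bus: BusRd

memory[L0] = 30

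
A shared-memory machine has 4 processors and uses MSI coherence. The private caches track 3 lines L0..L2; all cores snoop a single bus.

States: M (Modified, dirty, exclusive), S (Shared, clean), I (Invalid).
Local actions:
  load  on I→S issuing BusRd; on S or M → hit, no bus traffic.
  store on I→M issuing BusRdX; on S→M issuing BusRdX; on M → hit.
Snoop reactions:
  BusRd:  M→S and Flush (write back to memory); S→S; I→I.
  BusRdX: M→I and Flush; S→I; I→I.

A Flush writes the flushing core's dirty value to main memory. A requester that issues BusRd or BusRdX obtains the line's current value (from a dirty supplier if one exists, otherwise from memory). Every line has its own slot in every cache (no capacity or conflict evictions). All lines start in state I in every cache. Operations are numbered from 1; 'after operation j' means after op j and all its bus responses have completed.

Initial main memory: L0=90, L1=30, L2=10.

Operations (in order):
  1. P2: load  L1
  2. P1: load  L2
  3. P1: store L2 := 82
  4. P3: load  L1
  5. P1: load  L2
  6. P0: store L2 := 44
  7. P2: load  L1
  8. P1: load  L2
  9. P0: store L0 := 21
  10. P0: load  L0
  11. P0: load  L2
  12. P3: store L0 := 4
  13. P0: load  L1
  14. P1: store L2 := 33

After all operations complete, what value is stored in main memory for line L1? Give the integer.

step 1: P2: load  L1  ⟶  IISI  (L1)  txn=BusRd  M[L1]=30
step 2: P1: load  L2  ⟶  ISII  (L2)  txn=BusRd  M[L2]=10
step 3: P1: store L2 := 82  ⟶  IMII  (L2)  txn=BusRdX  M[L2]=10
step 4: P3: load  L1  ⟶  IISS  (L1)  txn=BusRd  M[L1]=30
step 5: P1: load  L2  ⟶  IMII  (L2)  txn=∅  M[L2]=10
step 6: P0: store L2 := 44  ⟶  MIII  (L2)  txn=BusRdX+Flush  M[L2]=82
step 7: P2: load  L1  ⟶  IISS  (L1)  txn=∅  M[L1]=30
step 8: P1: load  L2  ⟶  SSII  (L2)  txn=BusRd+Flush  M[L2]=44
step 9: P0: store L0 := 21  ⟶  MIII  (L0)  txn=BusRdX  M[L0]=90
step 10: P0: load  L0  ⟶  MIII  (L0)  txn=∅  M[L0]=90
step 11: P0: load  L2  ⟶  SSII  (L2)  txn=∅  M[L2]=44
step 12: P3: store L0 := 4  ⟶  IIIM  (L0)  txn=BusRdX+Flush  M[L0]=21
step 13: P0: load  L1  ⟶  SISS  (L1)  txn=BusRd  M[L1]=30
step 14: P1: store L2 := 33  ⟶  IMII  (L2)  txn=BusRdX  M[L2]=44

memory[L1] = 30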